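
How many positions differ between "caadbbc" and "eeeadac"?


Comparing "caadbbc" and "eeeadac" position by position:
  Position 0: 'c' vs 'e' => DIFFER
  Position 1: 'a' vs 'e' => DIFFER
  Position 2: 'a' vs 'e' => DIFFER
  Position 3: 'd' vs 'a' => DIFFER
  Position 4: 'b' vs 'd' => DIFFER
  Position 5: 'b' vs 'a' => DIFFER
  Position 6: 'c' vs 'c' => same
Positions that differ: 6

6


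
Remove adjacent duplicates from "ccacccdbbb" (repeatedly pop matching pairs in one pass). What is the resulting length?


Input: ccacccdbbb
Stack-based adjacent duplicate removal:
  Read 'c': push. Stack: c
  Read 'c': matches stack top 'c' => pop. Stack: (empty)
  Read 'a': push. Stack: a
  Read 'c': push. Stack: ac
  Read 'c': matches stack top 'c' => pop. Stack: a
  Read 'c': push. Stack: ac
  Read 'd': push. Stack: acd
  Read 'b': push. Stack: acdb
  Read 'b': matches stack top 'b' => pop. Stack: acd
  Read 'b': push. Stack: acdb
Final stack: "acdb" (length 4)

4


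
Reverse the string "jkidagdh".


Input: jkidagdh
Reading characters right to left:
  Position 7: 'h'
  Position 6: 'd'
  Position 5: 'g'
  Position 4: 'a'
  Position 3: 'd'
  Position 2: 'i'
  Position 1: 'k'
  Position 0: 'j'
Reversed: hdgadikj

hdgadikj


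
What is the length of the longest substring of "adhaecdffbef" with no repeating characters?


Input: "adhaecdffbef"
Sliding window (track last position of each char):
  Position 0 ('a'): window [0,0] length 1 -- new best
  Position 1 ('d'): window [0,1] length 2 -- new best
  Position 2 ('h'): window [0,2] length 3 -- new best
  Position 3 ('a'): repeat (last at 0), move window start to 1
  Position 3 ('a'): window [1,3] length 3
  Position 4 ('e'): window [1,4] length 4 -- new best
  Position 5 ('c'): window [1,5] length 5 -- new best
  Position 6 ('d'): repeat (last at 1), move window start to 2
  Position 6 ('d'): window [2,6] length 5
  Position 7 ('f'): window [2,7] length 6 -- new best
  Position 8 ('f'): repeat (last at 7), move window start to 8
  Position 8 ('f'): window [8,8] length 1
  Position 9 ('b'): window [8,9] length 2
  Position 10 ('e'): window [8,10] length 3
  Position 11 ('f'): repeat (last at 8), move window start to 9
  Position 11 ('f'): window [9,11] length 3
Longest substring with no repeats: "haecdf" with length 6

6


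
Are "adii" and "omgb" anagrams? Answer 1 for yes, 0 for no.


Strings: "adii", "omgb"
Sorted first:  adii
Sorted second: bgmo
Differ at position 0: 'a' vs 'b' => not anagrams

0


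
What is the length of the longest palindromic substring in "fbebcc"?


Input: "fbebcc"
Checking substrings for palindromes:
  [1:4] "beb" (len 3) => palindrome
  [4:6] "cc" (len 2) => palindrome
Longest palindromic substring: "beb" with length 3

3


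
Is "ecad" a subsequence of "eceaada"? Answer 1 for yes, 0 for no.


Check if "ecad" is a subsequence of "eceaada"
Greedy scan:
  Position 0 ('e'): matches sub[0] = 'e'
  Position 1 ('c'): matches sub[1] = 'c'
  Position 2 ('e'): no match needed
  Position 3 ('a'): matches sub[2] = 'a'
  Position 4 ('a'): no match needed
  Position 5 ('d'): matches sub[3] = 'd'
  Position 6 ('a'): no match needed
All 4 characters matched => is a subsequence

1


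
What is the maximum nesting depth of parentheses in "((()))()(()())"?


Input: "((()))()(()())"
Tracking depth:
  Position 0 '(': depth becomes 1
  Position 1 '(': depth becomes 2
  Position 2 '(': depth becomes 3
  Position 3 ')': depth becomes 2
  Position 4 ')': depth becomes 1
  Position 5 ')': depth becomes 0
  Position 6 '(': depth becomes 1
  Position 7 ')': depth becomes 0
  Position 8 '(': depth becomes 1
  Position 9 '(': depth becomes 2
  Position 10 ')': depth becomes 1
  Position 11 '(': depth becomes 2
  Position 12 ')': depth becomes 1
  Position 13 ')': depth becomes 0
Maximum depth reached: 3

3


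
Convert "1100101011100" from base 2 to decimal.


Input: "1100101011100" in base 2
Positional expansion:
  Digit '1' (value 1) x 2^12 = 4096
  Digit '1' (value 1) x 2^11 = 2048
  Digit '0' (value 0) x 2^10 = 0
  Digit '0' (value 0) x 2^9 = 0
  Digit '1' (value 1) x 2^8 = 256
  Digit '0' (value 0) x 2^7 = 0
  Digit '1' (value 1) x 2^6 = 64
  Digit '0' (value 0) x 2^5 = 0
  Digit '1' (value 1) x 2^4 = 16
  Digit '1' (value 1) x 2^3 = 8
  Digit '1' (value 1) x 2^2 = 4
  Digit '0' (value 0) x 2^1 = 0
  Digit '0' (value 0) x 2^0 = 0
Sum = 6492

6492


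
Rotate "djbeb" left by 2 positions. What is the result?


Input: "djbeb", rotate left by 2
First 2 characters: "dj"
Remaining characters: "beb"
Concatenate remaining + first: "beb" + "dj" = "bebdj"

bebdj


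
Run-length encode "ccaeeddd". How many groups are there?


Input: ccaeeddd
Scanning for consecutive runs:
  Group 1: 'c' x 2 (positions 0-1)
  Group 2: 'a' x 1 (positions 2-2)
  Group 3: 'e' x 2 (positions 3-4)
  Group 4: 'd' x 3 (positions 5-7)
Total groups: 4

4


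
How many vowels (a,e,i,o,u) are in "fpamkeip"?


Input: fpamkeip
Checking each character:
  'f' at position 0: consonant
  'p' at position 1: consonant
  'a' at position 2: vowel (running total: 1)
  'm' at position 3: consonant
  'k' at position 4: consonant
  'e' at position 5: vowel (running total: 2)
  'i' at position 6: vowel (running total: 3)
  'p' at position 7: consonant
Total vowels: 3

3


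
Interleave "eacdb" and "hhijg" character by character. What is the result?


Interleaving "eacdb" and "hhijg":
  Position 0: 'e' from first, 'h' from second => "eh"
  Position 1: 'a' from first, 'h' from second => "ah"
  Position 2: 'c' from first, 'i' from second => "ci"
  Position 3: 'd' from first, 'j' from second => "dj"
  Position 4: 'b' from first, 'g' from second => "bg"
Result: ehahcidjbg

ehahcidjbg


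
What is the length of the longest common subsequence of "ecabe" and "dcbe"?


LCS of "ecabe" and "dcbe"
DP table:
           d    c    b    e
      0    0    0    0    0
  e   0    0    0    0    1
  c   0    0    1    1    1
  a   0    0    1    1    1
  b   0    0    1    2    2
  e   0    0    1    2    3
LCS length = dp[5][4] = 3

3


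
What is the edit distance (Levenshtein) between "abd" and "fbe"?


Computing edit distance: "abd" -> "fbe"
DP table:
           f    b    e
      0    1    2    3
  a   1    1    2    3
  b   2    2    1    2
  d   3    3    2    2
Edit distance = dp[3][3] = 2

2


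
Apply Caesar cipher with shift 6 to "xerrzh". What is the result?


Caesar cipher: shift "xerrzh" by 6
  'x' (pos 23) + 6 = pos 3 = 'd'
  'e' (pos 4) + 6 = pos 10 = 'k'
  'r' (pos 17) + 6 = pos 23 = 'x'
  'r' (pos 17) + 6 = pos 23 = 'x'
  'z' (pos 25) + 6 = pos 5 = 'f'
  'h' (pos 7) + 6 = pos 13 = 'n'
Result: dkxxfn

dkxxfn


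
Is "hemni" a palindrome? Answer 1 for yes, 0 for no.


Input: hemni
Reversed: inmeh
  Compare pos 0 ('h') with pos 4 ('i'): MISMATCH
  Compare pos 1 ('e') with pos 3 ('n'): MISMATCH
Result: not a palindrome

0


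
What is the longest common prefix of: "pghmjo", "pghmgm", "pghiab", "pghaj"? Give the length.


Words: pghmjo, pghmgm, pghiab, pghaj
  Position 0: all 'p' => match
  Position 1: all 'g' => match
  Position 2: all 'h' => match
  Position 3: ('m', 'm', 'i', 'a') => mismatch, stop
LCP = "pgh" (length 3)

3


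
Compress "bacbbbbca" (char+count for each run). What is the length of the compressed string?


Input: bacbbbbca
Runs:
  'b' x 1 => "b1"
  'a' x 1 => "a1"
  'c' x 1 => "c1"
  'b' x 4 => "b4"
  'c' x 1 => "c1"
  'a' x 1 => "a1"
Compressed: "b1a1c1b4c1a1"
Compressed length: 12

12


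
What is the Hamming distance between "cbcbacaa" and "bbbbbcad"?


Comparing "cbcbacaa" and "bbbbbcad" position by position:
  Position 0: 'c' vs 'b' => differ
  Position 1: 'b' vs 'b' => same
  Position 2: 'c' vs 'b' => differ
  Position 3: 'b' vs 'b' => same
  Position 4: 'a' vs 'b' => differ
  Position 5: 'c' vs 'c' => same
  Position 6: 'a' vs 'a' => same
  Position 7: 'a' vs 'd' => differ
Total differences (Hamming distance): 4

4


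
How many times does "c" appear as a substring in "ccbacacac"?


Searching for "c" in "ccbacacac"
Scanning each position:
  Position 0: "c" => MATCH
  Position 1: "c" => MATCH
  Position 2: "b" => no
  Position 3: "a" => no
  Position 4: "c" => MATCH
  Position 5: "a" => no
  Position 6: "c" => MATCH
  Position 7: "a" => no
  Position 8: "c" => MATCH
Total occurrences: 5

5


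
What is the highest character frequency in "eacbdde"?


Input: eacbdde
Character counts:
  'a': 1
  'b': 1
  'c': 1
  'd': 2
  'e': 2
Maximum frequency: 2

2


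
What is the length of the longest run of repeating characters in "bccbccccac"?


Input: "bccbccccac"
Scanning for longest run:
  Position 1 ('c'): new char, reset run to 1
  Position 2 ('c'): continues run of 'c', length=2
  Position 3 ('b'): new char, reset run to 1
  Position 4 ('c'): new char, reset run to 1
  Position 5 ('c'): continues run of 'c', length=2
  Position 6 ('c'): continues run of 'c', length=3
  Position 7 ('c'): continues run of 'c', length=4
  Position 8 ('a'): new char, reset run to 1
  Position 9 ('c'): new char, reset run to 1
Longest run: 'c' with length 4

4


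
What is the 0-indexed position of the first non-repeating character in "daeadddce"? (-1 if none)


Input: daeadddce
Character frequencies:
  'a': 2
  'c': 1
  'd': 4
  'e': 2
Scanning left to right for freq == 1:
  Position 0 ('d'): freq=4, skip
  Position 1 ('a'): freq=2, skip
  Position 2 ('e'): freq=2, skip
  Position 3 ('a'): freq=2, skip
  Position 4 ('d'): freq=4, skip
  Position 5 ('d'): freq=4, skip
  Position 6 ('d'): freq=4, skip
  Position 7 ('c'): unique! => answer = 7

7


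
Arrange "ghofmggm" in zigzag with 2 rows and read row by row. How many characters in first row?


Zigzag "ghofmggm" into 2 rows:
Placing characters:
  'g' => row 0
  'h' => row 1
  'o' => row 0
  'f' => row 1
  'm' => row 0
  'g' => row 1
  'g' => row 0
  'm' => row 1
Rows:
  Row 0: "gomg"
  Row 1: "hfgm"
First row length: 4

4


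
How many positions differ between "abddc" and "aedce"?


Comparing "abddc" and "aedce" position by position:
  Position 0: 'a' vs 'a' => same
  Position 1: 'b' vs 'e' => DIFFER
  Position 2: 'd' vs 'd' => same
  Position 3: 'd' vs 'c' => DIFFER
  Position 4: 'c' vs 'e' => DIFFER
Positions that differ: 3

3


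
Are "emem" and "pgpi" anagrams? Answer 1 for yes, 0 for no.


Strings: "emem", "pgpi"
Sorted first:  eemm
Sorted second: gipp
Differ at position 0: 'e' vs 'g' => not anagrams

0


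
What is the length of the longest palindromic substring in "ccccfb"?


Input: "ccccfb"
Checking substrings for palindromes:
  [0:4] "cccc" (len 4) => palindrome
  [0:3] "ccc" (len 3) => palindrome
  [1:4] "ccc" (len 3) => palindrome
  [0:2] "cc" (len 2) => palindrome
  [1:3] "cc" (len 2) => palindrome
  [2:4] "cc" (len 2) => palindrome
Longest palindromic substring: "cccc" with length 4

4


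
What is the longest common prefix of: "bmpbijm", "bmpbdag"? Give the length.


Words: bmpbijm, bmpbdag
  Position 0: all 'b' => match
  Position 1: all 'm' => match
  Position 2: all 'p' => match
  Position 3: all 'b' => match
  Position 4: ('i', 'd') => mismatch, stop
LCP = "bmpb" (length 4)

4


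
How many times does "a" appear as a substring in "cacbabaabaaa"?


Searching for "a" in "cacbabaabaaa"
Scanning each position:
  Position 0: "c" => no
  Position 1: "a" => MATCH
  Position 2: "c" => no
  Position 3: "b" => no
  Position 4: "a" => MATCH
  Position 5: "b" => no
  Position 6: "a" => MATCH
  Position 7: "a" => MATCH
  Position 8: "b" => no
  Position 9: "a" => MATCH
  Position 10: "a" => MATCH
  Position 11: "a" => MATCH
Total occurrences: 7

7


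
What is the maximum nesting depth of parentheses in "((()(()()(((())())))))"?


Input: "((()(()()(((())())))))"
Tracking depth:
  Position 0 '(': depth becomes 1
  Position 1 '(': depth becomes 2
  Position 2 '(': depth becomes 3
  Position 3 ')': depth becomes 2
  Position 4 '(': depth becomes 3
  Position 5 '(': depth becomes 4
  Position 6 ')': depth becomes 3
  Position 7 '(': depth becomes 4
  Position 8 ')': depth becomes 3
  Position 9 '(': depth becomes 4
  Position 10 '(': depth becomes 5
  Position 11 '(': depth becomes 6
  Position 12 '(': depth becomes 7
  Position 13 ')': depth becomes 6
  Position 14 ')': depth becomes 5
  Position 15 '(': depth becomes 6
  Position 16 ')': depth becomes 5
  Position 17 ')': depth becomes 4
  Position 18 ')': depth becomes 3
  Position 19 ')': depth becomes 2
  Position 20 ')': depth becomes 1
  Position 21 ')': depth becomes 0
Maximum depth reached: 7

7


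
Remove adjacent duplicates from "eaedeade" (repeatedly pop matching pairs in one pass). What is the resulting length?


Input: eaedeade
Stack-based adjacent duplicate removal:
  Read 'e': push. Stack: e
  Read 'a': push. Stack: ea
  Read 'e': push. Stack: eae
  Read 'd': push. Stack: eaed
  Read 'e': push. Stack: eaede
  Read 'a': push. Stack: eaedea
  Read 'd': push. Stack: eaedead
  Read 'e': push. Stack: eaedeade
Final stack: "eaedeade" (length 8)

8


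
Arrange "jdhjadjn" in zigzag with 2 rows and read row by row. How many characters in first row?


Zigzag "jdhjadjn" into 2 rows:
Placing characters:
  'j' => row 0
  'd' => row 1
  'h' => row 0
  'j' => row 1
  'a' => row 0
  'd' => row 1
  'j' => row 0
  'n' => row 1
Rows:
  Row 0: "jhaj"
  Row 1: "djdn"
First row length: 4

4


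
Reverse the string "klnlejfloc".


Input: klnlejfloc
Reading characters right to left:
  Position 9: 'c'
  Position 8: 'o'
  Position 7: 'l'
  Position 6: 'f'
  Position 5: 'j'
  Position 4: 'e'
  Position 3: 'l'
  Position 2: 'n'
  Position 1: 'l'
  Position 0: 'k'
Reversed: colfjelnlk

colfjelnlk


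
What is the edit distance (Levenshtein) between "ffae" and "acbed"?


Computing edit distance: "ffae" -> "acbed"
DP table:
           a    c    b    e    d
      0    1    2    3    4    5
  f   1    1    2    3    4    5
  f   2    2    2    3    4    5
  a   3    2    3    3    4    5
  e   4    3    3    4    3    4
Edit distance = dp[4][5] = 4

4


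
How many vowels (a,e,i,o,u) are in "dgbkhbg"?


Input: dgbkhbg
Checking each character:
  'd' at position 0: consonant
  'g' at position 1: consonant
  'b' at position 2: consonant
  'k' at position 3: consonant
  'h' at position 4: consonant
  'b' at position 5: consonant
  'g' at position 6: consonant
Total vowels: 0

0


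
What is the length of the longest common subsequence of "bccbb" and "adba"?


LCS of "bccbb" and "adba"
DP table:
           a    d    b    a
      0    0    0    0    0
  b   0    0    0    1    1
  c   0    0    0    1    1
  c   0    0    0    1    1
  b   0    0    0    1    1
  b   0    0    0    1    1
LCS length = dp[5][4] = 1

1


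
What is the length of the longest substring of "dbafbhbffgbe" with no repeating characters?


Input: "dbafbhbffgbe"
Sliding window (track last position of each char):
  Position 0 ('d'): window [0,0] length 1 -- new best
  Position 1 ('b'): window [0,1] length 2 -- new best
  Position 2 ('a'): window [0,2] length 3 -- new best
  Position 3 ('f'): window [0,3] length 4 -- new best
  Position 4 ('b'): repeat (last at 1), move window start to 2
  Position 4 ('b'): window [2,4] length 3
  Position 5 ('h'): window [2,5] length 4
  Position 6 ('b'): repeat (last at 4), move window start to 5
  Position 6 ('b'): window [5,6] length 2
  Position 7 ('f'): window [5,7] length 3
  Position 8 ('f'): repeat (last at 7), move window start to 8
  Position 8 ('f'): window [8,8] length 1
  Position 9 ('g'): window [8,9] length 2
  Position 10 ('b'): window [8,10] length 3
  Position 11 ('e'): window [8,11] length 4
Longest substring with no repeats: "dbaf" with length 4

4


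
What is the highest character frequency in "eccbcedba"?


Input: eccbcedba
Character counts:
  'a': 1
  'b': 2
  'c': 3
  'd': 1
  'e': 2
Maximum frequency: 3

3


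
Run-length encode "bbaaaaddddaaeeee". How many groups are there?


Input: bbaaaaddddaaeeee
Scanning for consecutive runs:
  Group 1: 'b' x 2 (positions 0-1)
  Group 2: 'a' x 4 (positions 2-5)
  Group 3: 'd' x 4 (positions 6-9)
  Group 4: 'a' x 2 (positions 10-11)
  Group 5: 'e' x 4 (positions 12-15)
Total groups: 5

5


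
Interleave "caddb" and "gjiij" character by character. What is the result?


Interleaving "caddb" and "gjiij":
  Position 0: 'c' from first, 'g' from second => "cg"
  Position 1: 'a' from first, 'j' from second => "aj"
  Position 2: 'd' from first, 'i' from second => "di"
  Position 3: 'd' from first, 'i' from second => "di"
  Position 4: 'b' from first, 'j' from second => "bj"
Result: cgajdidibj

cgajdidibj


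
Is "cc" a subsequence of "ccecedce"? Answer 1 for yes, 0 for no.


Check if "cc" is a subsequence of "ccecedce"
Greedy scan:
  Position 0 ('c'): matches sub[0] = 'c'
  Position 1 ('c'): matches sub[1] = 'c'
  Position 2 ('e'): no match needed
  Position 3 ('c'): no match needed
  Position 4 ('e'): no match needed
  Position 5 ('d'): no match needed
  Position 6 ('c'): no match needed
  Position 7 ('e'): no match needed
All 2 characters matched => is a subsequence

1


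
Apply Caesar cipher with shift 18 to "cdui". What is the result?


Caesar cipher: shift "cdui" by 18
  'c' (pos 2) + 18 = pos 20 = 'u'
  'd' (pos 3) + 18 = pos 21 = 'v'
  'u' (pos 20) + 18 = pos 12 = 'm'
  'i' (pos 8) + 18 = pos 0 = 'a'
Result: uvma

uvma


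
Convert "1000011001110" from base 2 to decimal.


Input: "1000011001110" in base 2
Positional expansion:
  Digit '1' (value 1) x 2^12 = 4096
  Digit '0' (value 0) x 2^11 = 0
  Digit '0' (value 0) x 2^10 = 0
  Digit '0' (value 0) x 2^9 = 0
  Digit '0' (value 0) x 2^8 = 0
  Digit '1' (value 1) x 2^7 = 128
  Digit '1' (value 1) x 2^6 = 64
  Digit '0' (value 0) x 2^5 = 0
  Digit '0' (value 0) x 2^4 = 0
  Digit '1' (value 1) x 2^3 = 8
  Digit '1' (value 1) x 2^2 = 4
  Digit '1' (value 1) x 2^1 = 2
  Digit '0' (value 0) x 2^0 = 0
Sum = 4302

4302


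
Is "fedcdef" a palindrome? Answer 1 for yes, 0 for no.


Input: fedcdef
Reversed: fedcdef
  Compare pos 0 ('f') with pos 6 ('f'): match
  Compare pos 1 ('e') with pos 5 ('e'): match
  Compare pos 2 ('d') with pos 4 ('d'): match
Result: palindrome

1


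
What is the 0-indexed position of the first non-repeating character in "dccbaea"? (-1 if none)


Input: dccbaea
Character frequencies:
  'a': 2
  'b': 1
  'c': 2
  'd': 1
  'e': 1
Scanning left to right for freq == 1:
  Position 0 ('d'): unique! => answer = 0

0


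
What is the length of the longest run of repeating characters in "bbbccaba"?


Input: "bbbccaba"
Scanning for longest run:
  Position 1 ('b'): continues run of 'b', length=2
  Position 2 ('b'): continues run of 'b', length=3
  Position 3 ('c'): new char, reset run to 1
  Position 4 ('c'): continues run of 'c', length=2
  Position 5 ('a'): new char, reset run to 1
  Position 6 ('b'): new char, reset run to 1
  Position 7 ('a'): new char, reset run to 1
Longest run: 'b' with length 3

3


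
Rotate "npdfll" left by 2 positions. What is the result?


Input: "npdfll", rotate left by 2
First 2 characters: "np"
Remaining characters: "dfll"
Concatenate remaining + first: "dfll" + "np" = "dfllnp"

dfllnp


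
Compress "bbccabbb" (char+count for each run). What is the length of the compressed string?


Input: bbccabbb
Runs:
  'b' x 2 => "b2"
  'c' x 2 => "c2"
  'a' x 1 => "a1"
  'b' x 3 => "b3"
Compressed: "b2c2a1b3"
Compressed length: 8

8


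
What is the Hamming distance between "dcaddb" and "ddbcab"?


Comparing "dcaddb" and "ddbcab" position by position:
  Position 0: 'd' vs 'd' => same
  Position 1: 'c' vs 'd' => differ
  Position 2: 'a' vs 'b' => differ
  Position 3: 'd' vs 'c' => differ
  Position 4: 'd' vs 'a' => differ
  Position 5: 'b' vs 'b' => same
Total differences (Hamming distance): 4

4


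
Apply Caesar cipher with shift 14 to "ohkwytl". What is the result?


Caesar cipher: shift "ohkwytl" by 14
  'o' (pos 14) + 14 = pos 2 = 'c'
  'h' (pos 7) + 14 = pos 21 = 'v'
  'k' (pos 10) + 14 = pos 24 = 'y'
  'w' (pos 22) + 14 = pos 10 = 'k'
  'y' (pos 24) + 14 = pos 12 = 'm'
  't' (pos 19) + 14 = pos 7 = 'h'
  'l' (pos 11) + 14 = pos 25 = 'z'
Result: cvykmhz

cvykmhz


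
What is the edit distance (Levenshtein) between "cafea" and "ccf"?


Computing edit distance: "cafea" -> "ccf"
DP table:
           c    c    f
      0    1    2    3
  c   1    0    1    2
  a   2    1    1    2
  f   3    2    2    1
  e   4    3    3    2
  a   5    4    4    3
Edit distance = dp[5][3] = 3

3


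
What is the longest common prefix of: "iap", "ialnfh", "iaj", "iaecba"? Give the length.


Words: iap, ialnfh, iaj, iaecba
  Position 0: all 'i' => match
  Position 1: all 'a' => match
  Position 2: ('p', 'l', 'j', 'e') => mismatch, stop
LCP = "ia" (length 2)

2


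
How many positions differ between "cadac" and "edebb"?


Comparing "cadac" and "edebb" position by position:
  Position 0: 'c' vs 'e' => DIFFER
  Position 1: 'a' vs 'd' => DIFFER
  Position 2: 'd' vs 'e' => DIFFER
  Position 3: 'a' vs 'b' => DIFFER
  Position 4: 'c' vs 'b' => DIFFER
Positions that differ: 5

5


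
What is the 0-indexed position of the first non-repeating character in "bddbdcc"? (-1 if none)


Input: bddbdcc
Character frequencies:
  'b': 2
  'c': 2
  'd': 3
Scanning left to right for freq == 1:
  Position 0 ('b'): freq=2, skip
  Position 1 ('d'): freq=3, skip
  Position 2 ('d'): freq=3, skip
  Position 3 ('b'): freq=2, skip
  Position 4 ('d'): freq=3, skip
  Position 5 ('c'): freq=2, skip
  Position 6 ('c'): freq=2, skip
  No unique character found => answer = -1

-1


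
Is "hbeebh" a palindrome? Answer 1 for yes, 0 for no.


Input: hbeebh
Reversed: hbeebh
  Compare pos 0 ('h') with pos 5 ('h'): match
  Compare pos 1 ('b') with pos 4 ('b'): match
  Compare pos 2 ('e') with pos 3 ('e'): match
Result: palindrome

1


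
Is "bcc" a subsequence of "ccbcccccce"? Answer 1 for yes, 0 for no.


Check if "bcc" is a subsequence of "ccbcccccce"
Greedy scan:
  Position 0 ('c'): no match needed
  Position 1 ('c'): no match needed
  Position 2 ('b'): matches sub[0] = 'b'
  Position 3 ('c'): matches sub[1] = 'c'
  Position 4 ('c'): matches sub[2] = 'c'
  Position 5 ('c'): no match needed
  Position 6 ('c'): no match needed
  Position 7 ('c'): no match needed
  Position 8 ('c'): no match needed
  Position 9 ('e'): no match needed
All 3 characters matched => is a subsequence

1


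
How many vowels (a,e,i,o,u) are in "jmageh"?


Input: jmageh
Checking each character:
  'j' at position 0: consonant
  'm' at position 1: consonant
  'a' at position 2: vowel (running total: 1)
  'g' at position 3: consonant
  'e' at position 4: vowel (running total: 2)
  'h' at position 5: consonant
Total vowels: 2

2


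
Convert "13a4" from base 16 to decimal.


Input: "13a4" in base 16
Positional expansion:
  Digit '1' (value 1) x 16^3 = 4096
  Digit '3' (value 3) x 16^2 = 768
  Digit 'a' (value 10) x 16^1 = 160
  Digit '4' (value 4) x 16^0 = 4
Sum = 5028

5028


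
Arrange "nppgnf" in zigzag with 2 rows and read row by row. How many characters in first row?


Zigzag "nppgnf" into 2 rows:
Placing characters:
  'n' => row 0
  'p' => row 1
  'p' => row 0
  'g' => row 1
  'n' => row 0
  'f' => row 1
Rows:
  Row 0: "npn"
  Row 1: "pgf"
First row length: 3

3


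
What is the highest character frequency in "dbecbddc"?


Input: dbecbddc
Character counts:
  'b': 2
  'c': 2
  'd': 3
  'e': 1
Maximum frequency: 3

3


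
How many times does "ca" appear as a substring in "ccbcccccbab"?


Searching for "ca" in "ccbcccccbab"
Scanning each position:
  Position 0: "cc" => no
  Position 1: "cb" => no
  Position 2: "bc" => no
  Position 3: "cc" => no
  Position 4: "cc" => no
  Position 5: "cc" => no
  Position 6: "cc" => no
  Position 7: "cb" => no
  Position 8: "ba" => no
  Position 9: "ab" => no
Total occurrences: 0

0


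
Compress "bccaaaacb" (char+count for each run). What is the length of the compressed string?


Input: bccaaaacb
Runs:
  'b' x 1 => "b1"
  'c' x 2 => "c2"
  'a' x 4 => "a4"
  'c' x 1 => "c1"
  'b' x 1 => "b1"
Compressed: "b1c2a4c1b1"
Compressed length: 10

10


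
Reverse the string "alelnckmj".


Input: alelnckmj
Reading characters right to left:
  Position 8: 'j'
  Position 7: 'm'
  Position 6: 'k'
  Position 5: 'c'
  Position 4: 'n'
  Position 3: 'l'
  Position 2: 'e'
  Position 1: 'l'
  Position 0: 'a'
Reversed: jmkcnlela

jmkcnlela


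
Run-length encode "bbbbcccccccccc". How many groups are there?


Input: bbbbcccccccccc
Scanning for consecutive runs:
  Group 1: 'b' x 4 (positions 0-3)
  Group 2: 'c' x 10 (positions 4-13)
Total groups: 2

2


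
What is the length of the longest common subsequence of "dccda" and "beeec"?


LCS of "dccda" and "beeec"
DP table:
           b    e    e    e    c
      0    0    0    0    0    0
  d   0    0    0    0    0    0
  c   0    0    0    0    0    1
  c   0    0    0    0    0    1
  d   0    0    0    0    0    1
  a   0    0    0    0    0    1
LCS length = dp[5][5] = 1

1


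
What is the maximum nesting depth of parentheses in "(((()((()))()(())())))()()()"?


Input: "(((()((()))()(())())))()()()"
Tracking depth:
  Position 0 '(': depth becomes 1
  Position 1 '(': depth becomes 2
  Position 2 '(': depth becomes 3
  Position 3 '(': depth becomes 4
  Position 4 ')': depth becomes 3
  Position 5 '(': depth becomes 4
  Position 6 '(': depth becomes 5
  Position 7 '(': depth becomes 6
  Position 8 ')': depth becomes 5
  Position 9 ')': depth becomes 4
  Position 10 ')': depth becomes 3
  Position 11 '(': depth becomes 4
  Position 12 ')': depth becomes 3
  Position 13 '(': depth becomes 4
  Position 14 '(': depth becomes 5
  Position 15 ')': depth becomes 4
  Position 16 ')': depth becomes 3
  Position 17 '(': depth becomes 4
  Position 18 ')': depth becomes 3
  Position 19 ')': depth becomes 2
  Position 20 ')': depth becomes 1
  Position 21 ')': depth becomes 0
  Position 22 '(': depth becomes 1
  Position 23 ')': depth becomes 0
  Position 24 '(': depth becomes 1
  Position 25 ')': depth becomes 0
  Position 26 '(': depth becomes 1
  Position 27 ')': depth becomes 0
Maximum depth reached: 6

6


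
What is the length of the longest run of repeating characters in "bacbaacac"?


Input: "bacbaacac"
Scanning for longest run:
  Position 1 ('a'): new char, reset run to 1
  Position 2 ('c'): new char, reset run to 1
  Position 3 ('b'): new char, reset run to 1
  Position 4 ('a'): new char, reset run to 1
  Position 5 ('a'): continues run of 'a', length=2
  Position 6 ('c'): new char, reset run to 1
  Position 7 ('a'): new char, reset run to 1
  Position 8 ('c'): new char, reset run to 1
Longest run: 'a' with length 2

2


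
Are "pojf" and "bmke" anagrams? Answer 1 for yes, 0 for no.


Strings: "pojf", "bmke"
Sorted first:  fjop
Sorted second: bekm
Differ at position 0: 'f' vs 'b' => not anagrams

0


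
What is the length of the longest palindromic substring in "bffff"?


Input: "bffff"
Checking substrings for palindromes:
  [1:5] "ffff" (len 4) => palindrome
  [1:4] "fff" (len 3) => palindrome
  [2:5] "fff" (len 3) => palindrome
  [1:3] "ff" (len 2) => palindrome
  [2:4] "ff" (len 2) => palindrome
  [3:5] "ff" (len 2) => palindrome
Longest palindromic substring: "ffff" with length 4

4


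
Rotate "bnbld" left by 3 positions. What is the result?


Input: "bnbld", rotate left by 3
First 3 characters: "bnb"
Remaining characters: "ld"
Concatenate remaining + first: "ld" + "bnb" = "ldbnb"

ldbnb


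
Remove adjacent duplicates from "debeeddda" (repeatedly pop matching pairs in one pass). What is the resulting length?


Input: debeeddda
Stack-based adjacent duplicate removal:
  Read 'd': push. Stack: d
  Read 'e': push. Stack: de
  Read 'b': push. Stack: deb
  Read 'e': push. Stack: debe
  Read 'e': matches stack top 'e' => pop. Stack: deb
  Read 'd': push. Stack: debd
  Read 'd': matches stack top 'd' => pop. Stack: deb
  Read 'd': push. Stack: debd
  Read 'a': push. Stack: debda
Final stack: "debda" (length 5)

5


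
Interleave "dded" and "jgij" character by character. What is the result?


Interleaving "dded" and "jgij":
  Position 0: 'd' from first, 'j' from second => "dj"
  Position 1: 'd' from first, 'g' from second => "dg"
  Position 2: 'e' from first, 'i' from second => "ei"
  Position 3: 'd' from first, 'j' from second => "dj"
Result: djdgeidj

djdgeidj


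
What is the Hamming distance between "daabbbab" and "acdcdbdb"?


Comparing "daabbbab" and "acdcdbdb" position by position:
  Position 0: 'd' vs 'a' => differ
  Position 1: 'a' vs 'c' => differ
  Position 2: 'a' vs 'd' => differ
  Position 3: 'b' vs 'c' => differ
  Position 4: 'b' vs 'd' => differ
  Position 5: 'b' vs 'b' => same
  Position 6: 'a' vs 'd' => differ
  Position 7: 'b' vs 'b' => same
Total differences (Hamming distance): 6

6


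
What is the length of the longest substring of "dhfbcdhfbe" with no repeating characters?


Input: "dhfbcdhfbe"
Sliding window (track last position of each char):
  Position 0 ('d'): window [0,0] length 1 -- new best
  Position 1 ('h'): window [0,1] length 2 -- new best
  Position 2 ('f'): window [0,2] length 3 -- new best
  Position 3 ('b'): window [0,3] length 4 -- new best
  Position 4 ('c'): window [0,4] length 5 -- new best
  Position 5 ('d'): repeat (last at 0), move window start to 1
  Position 5 ('d'): window [1,5] length 5
  Position 6 ('h'): repeat (last at 1), move window start to 2
  Position 6 ('h'): window [2,6] length 5
  Position 7 ('f'): repeat (last at 2), move window start to 3
  Position 7 ('f'): window [3,7] length 5
  Position 8 ('b'): repeat (last at 3), move window start to 4
  Position 8 ('b'): window [4,8] length 5
  Position 9 ('e'): window [4,9] length 6 -- new best
Longest substring with no repeats: "cdhfbe" with length 6

6


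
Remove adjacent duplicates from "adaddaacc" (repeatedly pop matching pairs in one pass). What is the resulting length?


Input: adaddaacc
Stack-based adjacent duplicate removal:
  Read 'a': push. Stack: a
  Read 'd': push. Stack: ad
  Read 'a': push. Stack: ada
  Read 'd': push. Stack: adad
  Read 'd': matches stack top 'd' => pop. Stack: ada
  Read 'a': matches stack top 'a' => pop. Stack: ad
  Read 'a': push. Stack: ada
  Read 'c': push. Stack: adac
  Read 'c': matches stack top 'c' => pop. Stack: ada
Final stack: "ada" (length 3)

3


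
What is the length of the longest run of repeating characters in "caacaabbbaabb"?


Input: "caacaabbbaabb"
Scanning for longest run:
  Position 1 ('a'): new char, reset run to 1
  Position 2 ('a'): continues run of 'a', length=2
  Position 3 ('c'): new char, reset run to 1
  Position 4 ('a'): new char, reset run to 1
  Position 5 ('a'): continues run of 'a', length=2
  Position 6 ('b'): new char, reset run to 1
  Position 7 ('b'): continues run of 'b', length=2
  Position 8 ('b'): continues run of 'b', length=3
  Position 9 ('a'): new char, reset run to 1
  Position 10 ('a'): continues run of 'a', length=2
  Position 11 ('b'): new char, reset run to 1
  Position 12 ('b'): continues run of 'b', length=2
Longest run: 'b' with length 3

3


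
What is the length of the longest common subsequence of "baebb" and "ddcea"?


LCS of "baebb" and "ddcea"
DP table:
           d    d    c    e    a
      0    0    0    0    0    0
  b   0    0    0    0    0    0
  a   0    0    0    0    0    1
  e   0    0    0    0    1    1
  b   0    0    0    0    1    1
  b   0    0    0    0    1    1
LCS length = dp[5][5] = 1

1


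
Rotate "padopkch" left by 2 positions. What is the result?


Input: "padopkch", rotate left by 2
First 2 characters: "pa"
Remaining characters: "dopkch"
Concatenate remaining + first: "dopkch" + "pa" = "dopkchpa"

dopkchpa


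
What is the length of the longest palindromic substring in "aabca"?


Input: "aabca"
Checking substrings for palindromes:
  [0:2] "aa" (len 2) => palindrome
Longest palindromic substring: "aa" with length 2

2


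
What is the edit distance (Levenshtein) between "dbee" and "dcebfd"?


Computing edit distance: "dbee" -> "dcebfd"
DP table:
           d    c    e    b    f    d
      0    1    2    3    4    5    6
  d   1    0    1    2    3    4    5
  b   2    1    1    2    2    3    4
  e   3    2    2    1    2    3    4
  e   4    3    3    2    2    3    4
Edit distance = dp[4][6] = 4

4


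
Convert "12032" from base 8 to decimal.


Input: "12032" in base 8
Positional expansion:
  Digit '1' (value 1) x 8^4 = 4096
  Digit '2' (value 2) x 8^3 = 1024
  Digit '0' (value 0) x 8^2 = 0
  Digit '3' (value 3) x 8^1 = 24
  Digit '2' (value 2) x 8^0 = 2
Sum = 5146

5146


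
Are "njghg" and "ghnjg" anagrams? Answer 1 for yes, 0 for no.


Strings: "njghg", "ghnjg"
Sorted first:  gghjn
Sorted second: gghjn
Sorted forms match => anagrams

1


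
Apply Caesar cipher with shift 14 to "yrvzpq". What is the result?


Caesar cipher: shift "yrvzpq" by 14
  'y' (pos 24) + 14 = pos 12 = 'm'
  'r' (pos 17) + 14 = pos 5 = 'f'
  'v' (pos 21) + 14 = pos 9 = 'j'
  'z' (pos 25) + 14 = pos 13 = 'n'
  'p' (pos 15) + 14 = pos 3 = 'd'
  'q' (pos 16) + 14 = pos 4 = 'e'
Result: mfjnde

mfjnde


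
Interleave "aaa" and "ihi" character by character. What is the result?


Interleaving "aaa" and "ihi":
  Position 0: 'a' from first, 'i' from second => "ai"
  Position 1: 'a' from first, 'h' from second => "ah"
  Position 2: 'a' from first, 'i' from second => "ai"
Result: aiahai

aiahai


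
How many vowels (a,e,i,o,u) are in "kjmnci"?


Input: kjmnci
Checking each character:
  'k' at position 0: consonant
  'j' at position 1: consonant
  'm' at position 2: consonant
  'n' at position 3: consonant
  'c' at position 4: consonant
  'i' at position 5: vowel (running total: 1)
Total vowels: 1

1


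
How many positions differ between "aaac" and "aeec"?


Comparing "aaac" and "aeec" position by position:
  Position 0: 'a' vs 'a' => same
  Position 1: 'a' vs 'e' => DIFFER
  Position 2: 'a' vs 'e' => DIFFER
  Position 3: 'c' vs 'c' => same
Positions that differ: 2

2


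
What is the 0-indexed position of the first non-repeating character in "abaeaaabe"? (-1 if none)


Input: abaeaaabe
Character frequencies:
  'a': 5
  'b': 2
  'e': 2
Scanning left to right for freq == 1:
  Position 0 ('a'): freq=5, skip
  Position 1 ('b'): freq=2, skip
  Position 2 ('a'): freq=5, skip
  Position 3 ('e'): freq=2, skip
  Position 4 ('a'): freq=5, skip
  Position 5 ('a'): freq=5, skip
  Position 6 ('a'): freq=5, skip
  Position 7 ('b'): freq=2, skip
  Position 8 ('e'): freq=2, skip
  No unique character found => answer = -1

-1


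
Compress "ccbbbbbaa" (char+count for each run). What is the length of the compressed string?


Input: ccbbbbbaa
Runs:
  'c' x 2 => "c2"
  'b' x 5 => "b5"
  'a' x 2 => "a2"
Compressed: "c2b5a2"
Compressed length: 6

6


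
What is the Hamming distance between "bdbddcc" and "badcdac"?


Comparing "bdbddcc" and "badcdac" position by position:
  Position 0: 'b' vs 'b' => same
  Position 1: 'd' vs 'a' => differ
  Position 2: 'b' vs 'd' => differ
  Position 3: 'd' vs 'c' => differ
  Position 4: 'd' vs 'd' => same
  Position 5: 'c' vs 'a' => differ
  Position 6: 'c' vs 'c' => same
Total differences (Hamming distance): 4

4


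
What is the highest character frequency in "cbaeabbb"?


Input: cbaeabbb
Character counts:
  'a': 2
  'b': 4
  'c': 1
  'e': 1
Maximum frequency: 4

4


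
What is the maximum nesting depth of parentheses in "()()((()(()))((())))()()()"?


Input: "()()((()(()))((())))()()()"
Tracking depth:
  Position 0 '(': depth becomes 1
  Position 1 ')': depth becomes 0
  Position 2 '(': depth becomes 1
  Position 3 ')': depth becomes 0
  Position 4 '(': depth becomes 1
  Position 5 '(': depth becomes 2
  Position 6 '(': depth becomes 3
  Position 7 ')': depth becomes 2
  Position 8 '(': depth becomes 3
  Position 9 '(': depth becomes 4
  Position 10 ')': depth becomes 3
  Position 11 ')': depth becomes 2
  Position 12 ')': depth becomes 1
  Position 13 '(': depth becomes 2
  Position 14 '(': depth becomes 3
  Position 15 '(': depth becomes 4
  Position 16 ')': depth becomes 3
  Position 17 ')': depth becomes 2
  Position 18 ')': depth becomes 1
  Position 19 ')': depth becomes 0
  Position 20 '(': depth becomes 1
  Position 21 ')': depth becomes 0
  Position 22 '(': depth becomes 1
  Position 23 ')': depth becomes 0
  Position 24 '(': depth becomes 1
  Position 25 ')': depth becomes 0
Maximum depth reached: 4

4


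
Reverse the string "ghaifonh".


Input: ghaifonh
Reading characters right to left:
  Position 7: 'h'
  Position 6: 'n'
  Position 5: 'o'
  Position 4: 'f'
  Position 3: 'i'
  Position 2: 'a'
  Position 1: 'h'
  Position 0: 'g'
Reversed: hnofiahg

hnofiahg


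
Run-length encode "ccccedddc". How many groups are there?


Input: ccccedddc
Scanning for consecutive runs:
  Group 1: 'c' x 4 (positions 0-3)
  Group 2: 'e' x 1 (positions 4-4)
  Group 3: 'd' x 3 (positions 5-7)
  Group 4: 'c' x 1 (positions 8-8)
Total groups: 4

4


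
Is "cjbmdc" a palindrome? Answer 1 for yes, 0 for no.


Input: cjbmdc
Reversed: cdmbjc
  Compare pos 0 ('c') with pos 5 ('c'): match
  Compare pos 1 ('j') with pos 4 ('d'): MISMATCH
  Compare pos 2 ('b') with pos 3 ('m'): MISMATCH
Result: not a palindrome

0


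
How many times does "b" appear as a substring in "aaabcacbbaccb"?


Searching for "b" in "aaabcacbbaccb"
Scanning each position:
  Position 0: "a" => no
  Position 1: "a" => no
  Position 2: "a" => no
  Position 3: "b" => MATCH
  Position 4: "c" => no
  Position 5: "a" => no
  Position 6: "c" => no
  Position 7: "b" => MATCH
  Position 8: "b" => MATCH
  Position 9: "a" => no
  Position 10: "c" => no
  Position 11: "c" => no
  Position 12: "b" => MATCH
Total occurrences: 4

4


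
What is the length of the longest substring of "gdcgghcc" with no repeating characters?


Input: "gdcgghcc"
Sliding window (track last position of each char):
  Position 0 ('g'): window [0,0] length 1 -- new best
  Position 1 ('d'): window [0,1] length 2 -- new best
  Position 2 ('c'): window [0,2] length 3 -- new best
  Position 3 ('g'): repeat (last at 0), move window start to 1
  Position 3 ('g'): window [1,3] length 3
  Position 4 ('g'): repeat (last at 3), move window start to 4
  Position 4 ('g'): window [4,4] length 1
  Position 5 ('h'): window [4,5] length 2
  Position 6 ('c'): window [4,6] length 3
  Position 7 ('c'): repeat (last at 6), move window start to 7
  Position 7 ('c'): window [7,7] length 1
Longest substring with no repeats: "gdc" with length 3

3


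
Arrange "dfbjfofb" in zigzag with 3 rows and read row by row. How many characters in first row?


Zigzag "dfbjfofb" into 3 rows:
Placing characters:
  'd' => row 0
  'f' => row 1
  'b' => row 2
  'j' => row 1
  'f' => row 0
  'o' => row 1
  'f' => row 2
  'b' => row 1
Rows:
  Row 0: "df"
  Row 1: "fjob"
  Row 2: "bf"
First row length: 2

2


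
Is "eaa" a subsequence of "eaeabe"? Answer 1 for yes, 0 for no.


Check if "eaa" is a subsequence of "eaeabe"
Greedy scan:
  Position 0 ('e'): matches sub[0] = 'e'
  Position 1 ('a'): matches sub[1] = 'a'
  Position 2 ('e'): no match needed
  Position 3 ('a'): matches sub[2] = 'a'
  Position 4 ('b'): no match needed
  Position 5 ('e'): no match needed
All 3 characters matched => is a subsequence

1


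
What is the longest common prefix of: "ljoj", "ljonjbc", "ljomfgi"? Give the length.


Words: ljoj, ljonjbc, ljomfgi
  Position 0: all 'l' => match
  Position 1: all 'j' => match
  Position 2: all 'o' => match
  Position 3: ('j', 'n', 'm') => mismatch, stop
LCP = "ljo" (length 3)

3


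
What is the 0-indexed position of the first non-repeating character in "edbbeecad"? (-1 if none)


Input: edbbeecad
Character frequencies:
  'a': 1
  'b': 2
  'c': 1
  'd': 2
  'e': 3
Scanning left to right for freq == 1:
  Position 0 ('e'): freq=3, skip
  Position 1 ('d'): freq=2, skip
  Position 2 ('b'): freq=2, skip
  Position 3 ('b'): freq=2, skip
  Position 4 ('e'): freq=3, skip
  Position 5 ('e'): freq=3, skip
  Position 6 ('c'): unique! => answer = 6

6
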